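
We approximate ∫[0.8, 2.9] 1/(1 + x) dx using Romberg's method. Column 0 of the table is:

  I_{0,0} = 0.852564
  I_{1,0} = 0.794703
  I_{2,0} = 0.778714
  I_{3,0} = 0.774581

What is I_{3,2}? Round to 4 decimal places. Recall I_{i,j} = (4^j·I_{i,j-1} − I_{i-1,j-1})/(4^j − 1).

0.7732

I_{2,1} = (4·0.778714 − 0.794703) / 3 = 0.773384
I_{3,1} = 0.774581 + (0.774581 − 0.778714)/3 = 0.773203
I_{3,2} = (16·0.773203 − 0.773384) / 15 = 0.773191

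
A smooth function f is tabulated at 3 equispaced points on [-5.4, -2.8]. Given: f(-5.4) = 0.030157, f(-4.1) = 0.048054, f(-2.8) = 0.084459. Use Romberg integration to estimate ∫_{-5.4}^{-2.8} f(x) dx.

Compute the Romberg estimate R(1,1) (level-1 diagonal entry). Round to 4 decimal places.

0.1330

R(0,0) (trapezoid, 1 panel, h=2.6000): 0.149001
R(1,0) (trapezoid, 2 panels, h=1.3000): 0.136971
R(1,1) = 0.136971 + (0.136971 − 0.149001)/3 = 0.132961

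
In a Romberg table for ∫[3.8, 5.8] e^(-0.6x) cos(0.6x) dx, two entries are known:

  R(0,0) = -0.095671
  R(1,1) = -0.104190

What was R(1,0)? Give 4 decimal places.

-0.1021

From R(1,1) = (4·R(1,0) − R(0,0))/3, solve for R(1,0):
4·R(1,0) = 3·(-0.104190) + (-0.095671) = -0.408241
R(1,0) = -0.102060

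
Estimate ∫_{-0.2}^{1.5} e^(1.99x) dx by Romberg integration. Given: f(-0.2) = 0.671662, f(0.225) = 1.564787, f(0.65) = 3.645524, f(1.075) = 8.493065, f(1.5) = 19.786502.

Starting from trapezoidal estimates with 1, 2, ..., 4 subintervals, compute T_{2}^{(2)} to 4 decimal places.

T_{0}^{(0)} (trapezoid, 1 panel, h=1.7000): 17.389439
T_{1}^{(0)} (trapezoid, 2 panels, h=0.8500): 11.793415
T_{2}^{(0)} (trapezoid, 4 panels, h=0.4250): 10.171295
T_{1}^{(1)} = 11.793415 + (11.793415 − 17.389439)/3 = 9.928074
T_{2}^{(1)} = 10.171295 + (10.171295 − 11.793415)/3 = 9.630588
T_{2}^{(2)} = 9.630588 + (9.630588 − 9.928074)/15 = 9.610756

9.6108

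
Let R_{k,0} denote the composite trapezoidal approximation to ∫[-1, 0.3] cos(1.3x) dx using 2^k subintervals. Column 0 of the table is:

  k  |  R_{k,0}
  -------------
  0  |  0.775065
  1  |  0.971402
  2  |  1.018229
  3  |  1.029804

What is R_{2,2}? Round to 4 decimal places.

Richardson extrapolation on the trapezoidal column (denominator 4−1=3):
R_{1,1} = 0.971402 + (0.971402 − 0.775065)/3 = 1.036848
R_{2,1} = (4·1.018229 − 0.971402) / 3 = 1.033838
R_{2,2} = (16·1.033838 − 1.036848) / 15 = 1.033637

1.0336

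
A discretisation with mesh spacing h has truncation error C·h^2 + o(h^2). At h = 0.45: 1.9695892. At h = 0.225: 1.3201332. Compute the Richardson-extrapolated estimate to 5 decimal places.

1.10365

Extrapolated value = (4·A(h/2) − A(h)) / (4 − 1)
= (4·1.3201332 − 1.9695892) / 3
= 3.3109436 / 3 = 1.1036479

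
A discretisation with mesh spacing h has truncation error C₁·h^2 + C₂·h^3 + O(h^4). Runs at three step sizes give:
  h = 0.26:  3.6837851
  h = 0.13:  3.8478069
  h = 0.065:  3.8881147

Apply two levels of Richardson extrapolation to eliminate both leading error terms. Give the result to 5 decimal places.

First eliminate the h^2 term (factor 2^2 = 4):
  B₁ = (4·3.8478069 − 3.6837851)/3 = 3.9024808
  B₂ = (4·3.8881147 − 3.8478069)/3 = 3.9015506
Then eliminate the h^3 term (factor 2^3 = 8):
  (8·3.9015506 − 3.9024808)/7 = 3.9014177

3.90142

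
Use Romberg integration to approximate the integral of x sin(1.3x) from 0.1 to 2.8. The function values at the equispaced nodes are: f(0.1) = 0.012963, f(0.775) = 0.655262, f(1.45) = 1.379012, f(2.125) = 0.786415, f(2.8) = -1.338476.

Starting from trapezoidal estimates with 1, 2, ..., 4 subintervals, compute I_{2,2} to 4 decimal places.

1.6021

I_{0,0} (trapezoid, 1 panel, h=2.7000): -1.789443
I_{1,0} (trapezoid, 2 panels, h=1.3500): 0.966945
I_{2,0} (trapezoid, 4 panels, h=0.6750): 1.456604
I_{1,1} = 0.966945 + (0.966945 − (-1.789443))/3 = 1.885741
I_{2,1} = 1.456604 + (1.456604 − 0.966945)/3 = 1.619824
I_{2,2} = 1.619824 + (1.619824 − 1.885741)/15 = 1.602096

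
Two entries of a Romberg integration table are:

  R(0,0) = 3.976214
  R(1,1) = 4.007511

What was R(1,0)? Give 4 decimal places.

From R(1,1) = (4·R(1,0) − R(0,0))/3, solve for R(1,0):
4·R(1,0) = 3·4.007511 + 3.976214 = 15.998747
R(1,0) = 3.999687

3.9997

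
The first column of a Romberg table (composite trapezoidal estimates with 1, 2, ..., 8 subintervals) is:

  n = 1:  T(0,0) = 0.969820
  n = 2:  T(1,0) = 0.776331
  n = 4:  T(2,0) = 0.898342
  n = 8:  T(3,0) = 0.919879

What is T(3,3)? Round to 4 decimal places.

T(1,1) = 0.776331 + (0.776331 − 0.969820)/3 = 0.711835
T(2,1) = 0.898342 + (0.898342 − 0.776331)/3 = 0.939012
T(3,1) = 0.919879 + (0.919879 − 0.898342)/3 = 0.927058
T(2,2) = (16·0.939012 − 0.711835) / 15 = 0.954157
T(3,2) = 0.927058 + (0.927058 − 0.939012)/15 = 0.926261
T(3,3) = (64·0.926261 − 0.954157) / 63 = 0.925818

0.9258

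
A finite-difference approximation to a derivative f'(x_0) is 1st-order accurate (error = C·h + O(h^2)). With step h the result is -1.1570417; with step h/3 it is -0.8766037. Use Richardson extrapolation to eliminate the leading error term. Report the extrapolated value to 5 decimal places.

The leading error scales as h; refining by a factor of 3 reduces it by 3^1 = 3.
Extrapolated value = (3·A(h/3) − A(h)) / (3 − 1)
= (3·(-0.8766037) − (-1.1570417)) / 2
= -1.4727694 / 2 = -0.7363847

-0.73638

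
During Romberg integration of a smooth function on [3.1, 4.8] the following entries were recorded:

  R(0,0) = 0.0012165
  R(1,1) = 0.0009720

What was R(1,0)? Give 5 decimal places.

0.00103

From R(1,1) = (4·R(1,0) − R(0,0))/3, solve for R(1,0):
4·R(1,0) = 3·0.0009720 + 0.0012165 = 0.0041325
R(1,0) = 0.0010331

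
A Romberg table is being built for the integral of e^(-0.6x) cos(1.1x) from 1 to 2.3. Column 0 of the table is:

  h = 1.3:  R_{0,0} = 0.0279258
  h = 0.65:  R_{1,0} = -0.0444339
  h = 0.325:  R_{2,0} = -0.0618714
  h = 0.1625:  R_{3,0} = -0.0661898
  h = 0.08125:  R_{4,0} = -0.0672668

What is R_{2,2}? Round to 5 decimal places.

R_{1,1} = -0.0444339 + (-0.0444339 − 0.0279258)/3 = -0.0685538
R_{2,1} = (4·(-0.0618714) − (-0.0444339)) / 3 = -0.0676839
R_{2,2} = (16·(-0.0676839) − (-0.0685538)) / 15 = -0.0676259

-0.06763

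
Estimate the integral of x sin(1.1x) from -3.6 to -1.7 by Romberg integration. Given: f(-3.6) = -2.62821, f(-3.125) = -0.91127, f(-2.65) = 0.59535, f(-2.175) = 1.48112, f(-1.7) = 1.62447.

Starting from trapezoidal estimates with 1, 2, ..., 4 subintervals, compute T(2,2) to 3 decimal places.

T(0,0) (trapezoid, 1 panel, h=1.9000): -0.95355
T(1,0) (trapezoid, 2 panels, h=0.9500): 0.08881
T(2,0) (trapezoid, 4 panels, h=0.4750): 0.31508
T(1,1) = 0.08881 + (0.08881 − (-0.95355))/3 = 0.43626
T(2,1) = 0.31508 + (0.31508 − 0.08881)/3 = 0.39050
T(2,2) = 0.39050 + (0.39050 − 0.43626)/15 = 0.38745

0.387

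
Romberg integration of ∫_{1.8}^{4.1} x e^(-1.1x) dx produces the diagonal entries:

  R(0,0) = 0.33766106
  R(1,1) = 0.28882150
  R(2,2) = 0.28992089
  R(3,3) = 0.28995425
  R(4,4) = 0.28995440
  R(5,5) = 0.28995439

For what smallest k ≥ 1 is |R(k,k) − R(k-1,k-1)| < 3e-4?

|R(1,1) − R(0,0)| = 0.04883956 ≥ 3e-4
|R(2,2) − R(1,1)| = 0.00109939 ≥ 3e-4
|R(3,3) − R(2,2)| = 0.00003336 < 3e-4

k = 3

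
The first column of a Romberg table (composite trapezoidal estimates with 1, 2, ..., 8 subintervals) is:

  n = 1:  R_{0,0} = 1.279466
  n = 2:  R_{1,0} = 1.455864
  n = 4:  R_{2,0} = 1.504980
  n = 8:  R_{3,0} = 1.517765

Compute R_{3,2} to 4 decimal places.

Richardson extrapolation on the trapezoidal column (denominator 4−1=3):
R_{2,1} = (4·1.504980 − 1.455864) / 3 = 1.521352
R_{3,1} = 1.517765 + (1.517765 − 1.504980)/3 = 1.522027
R_{3,2} = (16·1.522027 − 1.521352) / 15 = 1.522072
(Column j=1 coincides with Simpson's rule on the same nodes.)

1.5221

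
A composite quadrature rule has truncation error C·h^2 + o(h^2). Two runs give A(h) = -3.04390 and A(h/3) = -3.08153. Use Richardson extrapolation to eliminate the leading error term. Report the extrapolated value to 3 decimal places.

The leading error scales as h^2; refining by a factor of 3 reduces it by 3^2 = 9.
Extrapolated value = (9·A(h/3) − A(h)) / (9 − 1)
= (9·(-3.08153) − (-3.04390)) / 8
= -24.68987 / 8 = -3.08623

-3.086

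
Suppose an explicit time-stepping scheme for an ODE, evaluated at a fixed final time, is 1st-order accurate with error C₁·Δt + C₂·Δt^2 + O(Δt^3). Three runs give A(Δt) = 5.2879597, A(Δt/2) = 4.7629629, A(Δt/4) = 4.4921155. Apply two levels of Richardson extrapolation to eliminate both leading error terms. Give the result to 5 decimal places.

4.21570

First eliminate the Δt term (factor 2^1 = 2):
  B₁ = (2·4.7629629 − 5.2879597)/1 = 4.2379661
  B₂ = (2·4.4921155 − 4.7629629)/1 = 4.2212681
Then eliminate the Δt^2 term (factor 2^2 = 4):
  (4·4.2212681 − 4.2379661)/3 = 4.2157021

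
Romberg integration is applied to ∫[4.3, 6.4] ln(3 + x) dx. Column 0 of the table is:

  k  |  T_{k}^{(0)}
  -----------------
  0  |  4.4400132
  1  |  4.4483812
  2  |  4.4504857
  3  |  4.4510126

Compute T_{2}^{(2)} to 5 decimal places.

Richardson extrapolation on the trapezoidal column (denominator 4−1=3):
T_{1}^{(1)} = 4.4483812 + (4.4483812 − 4.4400132)/3 = 4.4511705
T_{2}^{(1)} = 4.4504857 + (4.4504857 − 4.4483812)/3 = 4.4511872
T_{2}^{(2)} = (16·4.4511872 − 4.4511705) / 15 = 4.4511883

4.45119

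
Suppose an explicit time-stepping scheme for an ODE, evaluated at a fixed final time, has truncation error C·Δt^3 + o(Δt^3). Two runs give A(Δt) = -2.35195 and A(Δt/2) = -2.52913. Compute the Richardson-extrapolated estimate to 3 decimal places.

-2.554

Extrapolated value = (8·A(Δt/2) − A(Δt)) / (8 − 1)
= (8·(-2.52913) − (-2.35195)) / 7
= -17.88109 / 7 = -2.55444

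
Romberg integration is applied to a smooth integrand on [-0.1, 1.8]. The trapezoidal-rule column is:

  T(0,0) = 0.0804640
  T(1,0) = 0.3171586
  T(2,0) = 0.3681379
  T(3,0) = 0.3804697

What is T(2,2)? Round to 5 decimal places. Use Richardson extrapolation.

Richardson extrapolation on the trapezoidal column (denominator 4−1=3):
T(1,1) = (4·0.3171586 − 0.0804640) / 3 = 0.3960568
T(2,1) = (4·0.3681379 − 0.3171586) / 3 = 0.3851310
T(2,2) = 0.3851310 + (0.3851310 − 0.3960568)/15 = 0.3844026

0.38440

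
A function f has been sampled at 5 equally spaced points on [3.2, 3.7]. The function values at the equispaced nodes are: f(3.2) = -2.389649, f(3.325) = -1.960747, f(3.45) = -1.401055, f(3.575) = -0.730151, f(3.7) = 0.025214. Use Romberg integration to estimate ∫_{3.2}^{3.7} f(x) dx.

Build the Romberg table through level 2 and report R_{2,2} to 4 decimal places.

R_{0,0} (trapezoid, 1 panel, h=0.5000): -0.591109
R_{1,0} (trapezoid, 2 panels, h=0.2500): -0.645818
R_{2,0} (trapezoid, 4 panels, h=0.1250): -0.659271
R_{1,1} = -0.645818 + (-0.645818 − (-0.591109))/3 = -0.664054
R_{2,1} = -0.659271 + (-0.659271 − (-0.645818))/3 = -0.663755
R_{2,2} = -0.663755 + (-0.663755 − (-0.664054))/15 = -0.663735

-0.6637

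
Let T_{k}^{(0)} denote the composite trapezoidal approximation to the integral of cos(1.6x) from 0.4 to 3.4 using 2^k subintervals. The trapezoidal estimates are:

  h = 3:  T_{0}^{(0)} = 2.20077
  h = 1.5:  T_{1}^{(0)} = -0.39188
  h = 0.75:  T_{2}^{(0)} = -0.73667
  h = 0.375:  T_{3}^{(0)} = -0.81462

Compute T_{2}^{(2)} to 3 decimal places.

-0.825

Richardson extrapolation on the trapezoidal column (denominator 4−1=3):
T_{1}^{(1)} = (4·(-0.39188) − 2.20077) / 3 = -1.25610
T_{2}^{(1)} = (4·(-0.73667) − (-0.39188)) / 3 = -0.85160
T_{2}^{(2)} = -0.85160 + (-0.85160 − (-1.25610))/15 = -0.82463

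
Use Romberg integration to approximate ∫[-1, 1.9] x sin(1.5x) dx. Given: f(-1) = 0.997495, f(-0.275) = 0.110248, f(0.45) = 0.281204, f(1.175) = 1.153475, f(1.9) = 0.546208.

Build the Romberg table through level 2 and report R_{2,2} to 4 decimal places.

1.7600

R_{0,0} (trapezoid, 1 panel, h=2.9000): 2.238369
R_{1,0} (trapezoid, 2 panels, h=1.4500): 1.526930
R_{2,0} (trapezoid, 4 panels, h=0.7250): 1.679664
R_{1,1} = 1.526930 + (1.526930 − 2.238369)/3 = 1.289784
R_{2,1} = 1.679664 + (1.679664 − 1.526930)/3 = 1.730575
R_{2,2} = 1.730575 + (1.730575 − 1.289784)/15 = 1.759961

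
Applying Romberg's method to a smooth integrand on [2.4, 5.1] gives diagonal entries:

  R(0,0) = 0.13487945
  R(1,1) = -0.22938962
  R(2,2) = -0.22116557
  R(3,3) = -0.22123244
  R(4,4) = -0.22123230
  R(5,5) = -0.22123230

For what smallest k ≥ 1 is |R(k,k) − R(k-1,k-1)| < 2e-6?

|R(1,1) − R(0,0)| = 0.36426907 ≥ 2e-6
|R(2,2) − R(1,1)| = 0.00822405 ≥ 2e-6
|R(3,3) − R(2,2)| = 0.00006687 ≥ 2e-6
|R(4,4) − R(3,3)| = 0.00000014 < 2e-6

k = 4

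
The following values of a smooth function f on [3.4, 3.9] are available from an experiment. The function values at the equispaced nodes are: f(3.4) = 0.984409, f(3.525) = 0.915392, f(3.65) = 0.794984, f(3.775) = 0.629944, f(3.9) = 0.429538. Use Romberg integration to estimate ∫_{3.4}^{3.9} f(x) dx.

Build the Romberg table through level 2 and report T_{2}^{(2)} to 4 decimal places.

T_{0}^{(0)} (trapezoid, 1 panel, h=0.5000): 0.353487
T_{1}^{(0)} (trapezoid, 2 panels, h=0.2500): 0.375489
T_{2}^{(0)} (trapezoid, 4 panels, h=0.1250): 0.380912
T_{1}^{(1)} = 0.375489 + (0.375489 − 0.353487)/3 = 0.382823
T_{2}^{(1)} = 0.380912 + (0.380912 − 0.375489)/3 = 0.382720
T_{2}^{(2)} = 0.382720 + (0.382720 − 0.382823)/15 = 0.382713

0.3827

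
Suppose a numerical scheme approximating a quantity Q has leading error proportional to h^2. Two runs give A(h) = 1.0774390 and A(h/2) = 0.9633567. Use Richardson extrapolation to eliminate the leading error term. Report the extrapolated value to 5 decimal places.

0.92533

The leading error scales as h^2; refining by a factor of 2 reduces it by 2^2 = 4.
Extrapolated value = (4·A(h/2) − A(h)) / (4 − 1)
= (4·0.9633567 − 1.0774390) / 3
= 2.7759878 / 3 = 0.9253293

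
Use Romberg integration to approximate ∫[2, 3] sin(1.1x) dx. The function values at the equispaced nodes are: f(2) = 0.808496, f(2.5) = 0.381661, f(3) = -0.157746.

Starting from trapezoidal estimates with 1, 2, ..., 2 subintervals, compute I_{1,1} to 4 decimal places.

0.3629

I_{0,0} (trapezoid, 1 panel, h=1.0000): 0.325375
I_{1,0} (trapezoid, 2 panels, h=0.5000): 0.353518
I_{1,1} = 0.353518 + (0.353518 − 0.325375)/3 = 0.362899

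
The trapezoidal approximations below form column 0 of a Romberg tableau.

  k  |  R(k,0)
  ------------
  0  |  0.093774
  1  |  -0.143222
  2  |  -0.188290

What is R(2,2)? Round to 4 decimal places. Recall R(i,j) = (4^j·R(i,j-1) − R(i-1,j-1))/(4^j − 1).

R(1,1) = -0.143222 + (-0.143222 − 0.093774)/3 = -0.222221
R(2,1) = -0.188290 + (-0.188290 − (-0.143222))/3 = -0.203313
R(2,2) = -0.203313 + (-0.203313 − (-0.222221))/15 = -0.202052

-0.2021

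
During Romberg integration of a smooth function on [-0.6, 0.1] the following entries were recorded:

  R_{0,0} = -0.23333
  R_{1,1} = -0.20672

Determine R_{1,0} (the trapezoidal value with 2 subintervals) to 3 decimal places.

From R_{1,1} = (4·R_{1,0} − R_{0,0})/3, solve for R_{1,0}:
4·R_{1,0} = 3·(-0.20672) + (-0.23333) = -0.85349
R_{1,0} = -0.21337

-0.213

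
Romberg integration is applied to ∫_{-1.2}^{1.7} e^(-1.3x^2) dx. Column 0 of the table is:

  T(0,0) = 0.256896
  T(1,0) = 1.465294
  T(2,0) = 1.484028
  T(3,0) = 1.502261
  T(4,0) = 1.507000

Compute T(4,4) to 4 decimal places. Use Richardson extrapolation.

Richardson extrapolation on the trapezoidal column (denominator 4−1=3):
T(1,1) = (4·1.465294 − 0.256896) / 3 = 1.868093
T(2,1) = (4·1.484028 − 1.465294) / 3 = 1.490273
T(3,1) = (4·1.502261 − 1.484028) / 3 = 1.508339
T(4,1) = 1.507000 + (1.507000 − 1.502261)/3 = 1.508580
T(2,2) = (16·1.490273 − 1.868093) / 15 = 1.465085
T(3,2) = 1.508339 + (1.508339 − 1.490273)/15 = 1.509543
T(4,2) = (16·1.508580 − 1.508339) / 15 = 1.508596
T(3,3) = (64·1.509543 − 1.465085) / 63 = 1.510249
T(4,3) = (64·1.508596 − 1.509543) / 63 = 1.508581
T(4,4) = 1.508581 + (1.508581 − 1.510249)/255 = 1.508574

1.5086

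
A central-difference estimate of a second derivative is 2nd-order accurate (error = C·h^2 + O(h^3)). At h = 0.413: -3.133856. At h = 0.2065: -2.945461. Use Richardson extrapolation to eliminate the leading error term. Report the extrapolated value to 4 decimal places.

-2.8827

Extrapolated value = (4·A(h/2) − A(h)) / (4 − 1)
= (4·(-2.945461) − (-3.133856)) / 3
= -8.647988 / 3 = -2.882663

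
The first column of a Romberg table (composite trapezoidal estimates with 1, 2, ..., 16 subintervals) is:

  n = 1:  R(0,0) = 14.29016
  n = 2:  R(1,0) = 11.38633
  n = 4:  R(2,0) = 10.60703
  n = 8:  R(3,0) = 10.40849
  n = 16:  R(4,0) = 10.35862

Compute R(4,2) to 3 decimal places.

10.342

R(3,1) = (4·10.40849 − 10.60703) / 3 = 10.34231
R(4,1) = 10.35862 + (10.35862 − 10.40849)/3 = 10.34200
R(4,2) = (16·10.34200 − 10.34231) / 15 = 10.34198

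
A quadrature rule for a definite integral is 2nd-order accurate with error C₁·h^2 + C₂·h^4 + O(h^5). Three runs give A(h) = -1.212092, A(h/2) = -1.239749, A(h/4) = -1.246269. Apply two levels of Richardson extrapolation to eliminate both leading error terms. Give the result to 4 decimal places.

First eliminate the h^2 term (factor 2^2 = 4):
  B₁ = (4·(-1.239749) − (-1.212092))/3 = -1.248968
  B₂ = (4·(-1.246269) − (-1.239749))/3 = -1.248442
Then eliminate the h^4 term (factor 2^4 = 16):
  (16·(-1.248442) − (-1.248968))/15 = -1.248407

-1.2484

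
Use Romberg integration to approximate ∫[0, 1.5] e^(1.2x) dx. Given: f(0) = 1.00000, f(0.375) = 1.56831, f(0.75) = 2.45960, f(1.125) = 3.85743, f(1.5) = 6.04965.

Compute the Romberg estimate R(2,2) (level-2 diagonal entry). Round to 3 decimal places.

4.208

R(0,0) (trapezoid, 1 panel, h=1.5000): 5.28724
R(1,0) (trapezoid, 2 panels, h=0.7500): 4.48832
R(2,0) (trapezoid, 4 panels, h=0.3750): 4.27881
R(1,1) = 4.48832 + (4.48832 − 5.28724)/3 = 4.22201
R(2,1) = 4.27881 + (4.27881 − 4.48832)/3 = 4.20897
R(2,2) = 4.20897 + (4.20897 − 4.22201)/15 = 4.20810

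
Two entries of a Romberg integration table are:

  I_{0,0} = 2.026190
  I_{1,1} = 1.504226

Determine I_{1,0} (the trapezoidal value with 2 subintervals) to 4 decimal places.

1.6347

From I_{1,1} = (4·I_{1,0} − I_{0,0})/3, solve for I_{1,0}:
4·I_{1,0} = 3·1.504226 + 2.026190 = 6.538868
I_{1,0} = 1.634717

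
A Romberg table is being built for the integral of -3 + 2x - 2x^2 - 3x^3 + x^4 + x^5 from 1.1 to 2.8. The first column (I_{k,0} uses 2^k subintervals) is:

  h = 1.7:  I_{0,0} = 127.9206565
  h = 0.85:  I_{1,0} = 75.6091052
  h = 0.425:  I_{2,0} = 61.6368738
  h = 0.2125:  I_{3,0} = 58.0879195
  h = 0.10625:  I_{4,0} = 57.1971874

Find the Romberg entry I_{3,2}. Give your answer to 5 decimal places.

56.89997

Richardson extrapolation on the trapezoidal column (denominator 4−1=3):
I_{2,1} = 61.6368738 + (61.6368738 − 75.6091052)/3 = 56.9794633
I_{3,1} = (4·58.0879195 − 61.6368738) / 3 = 56.9049347
I_{3,2} = (16·56.9049347 − 56.9794633) / 15 = 56.8999661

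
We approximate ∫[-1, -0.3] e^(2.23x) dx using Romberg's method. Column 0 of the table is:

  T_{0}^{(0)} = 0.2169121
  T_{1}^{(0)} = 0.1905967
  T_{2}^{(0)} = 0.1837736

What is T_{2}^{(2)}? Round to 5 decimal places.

Richardson extrapolation on the trapezoidal column (denominator 4−1=3):
T_{1}^{(1)} = (4·0.1905967 − 0.2169121) / 3 = 0.1818249
T_{2}^{(1)} = 0.1837736 + (0.1837736 − 0.1905967)/3 = 0.1814992
T_{2}^{(2)} = (16·0.1814992 − 0.1818249) / 15 = 0.1814775

0.18148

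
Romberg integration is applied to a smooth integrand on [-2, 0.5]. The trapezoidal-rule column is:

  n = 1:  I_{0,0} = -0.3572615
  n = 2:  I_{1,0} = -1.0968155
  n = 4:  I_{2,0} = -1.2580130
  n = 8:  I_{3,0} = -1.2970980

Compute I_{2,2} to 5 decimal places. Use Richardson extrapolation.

-1.30964

Richardson extrapolation on the trapezoidal column (denominator 4−1=3):
I_{1,1} = (4·(-1.0968155) − (-0.3572615)) / 3 = -1.3433335
I_{2,1} = (4·(-1.2580130) − (-1.0968155)) / 3 = -1.3117455
I_{2,2} = (16·(-1.3117455) − (-1.3433335)) / 15 = -1.3096396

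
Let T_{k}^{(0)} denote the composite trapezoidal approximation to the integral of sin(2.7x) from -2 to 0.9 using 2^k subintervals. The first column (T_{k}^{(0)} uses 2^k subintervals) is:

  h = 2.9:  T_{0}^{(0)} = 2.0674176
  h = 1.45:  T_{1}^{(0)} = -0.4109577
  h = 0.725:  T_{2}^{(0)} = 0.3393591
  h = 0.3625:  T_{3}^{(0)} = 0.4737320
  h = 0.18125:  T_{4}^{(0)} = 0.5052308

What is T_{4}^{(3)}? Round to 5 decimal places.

0.51557

Richardson extrapolation on the trapezoidal column (denominator 4−1=3):
T_{2}^{(1)} = 0.3393591 + (0.3393591 − (-0.4109577))/3 = 0.5894647
T_{3}^{(1)} = 0.4737320 + (0.4737320 − 0.3393591)/3 = 0.5185230
T_{4}^{(1)} = (4·0.5052308 − 0.4737320) / 3 = 0.5157304
T_{3}^{(2)} = (16·0.5185230 − 0.5894647) / 15 = 0.5137936
T_{4}^{(2)} = (16·0.5157304 − 0.5185230) / 15 = 0.5155442
T_{4}^{(3)} = 0.5155442 + (0.5155442 − 0.5137936)/63 = 0.5155720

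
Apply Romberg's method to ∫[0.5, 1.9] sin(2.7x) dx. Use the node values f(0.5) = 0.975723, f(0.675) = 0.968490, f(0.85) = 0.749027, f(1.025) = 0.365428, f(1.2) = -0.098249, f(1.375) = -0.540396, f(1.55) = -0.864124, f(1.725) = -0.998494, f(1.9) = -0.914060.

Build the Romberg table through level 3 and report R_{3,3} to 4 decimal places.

R_{0,0} (trapezoid, 1 panel, h=1.4000): 0.043164
R_{1,0} (trapezoid, 2 panels, h=0.7000): -0.047192
R_{2,0} (trapezoid, 4 panels, h=0.3500): -0.063880
R_{3,0} (trapezoid, 8 panels, h=0.1750): -0.067810
R_{1,1} = -0.047192 + (-0.047192 − 0.043164)/3 = -0.077311
R_{2,1} = -0.063880 + (-0.063880 − (-0.047192))/3 = -0.069443
R_{3,1} = -0.067810 + (-0.067810 − (-0.063880))/3 = -0.069120
R_{2,2} = -0.069443 + (-0.069443 − (-0.077311))/15 = -0.068918
R_{3,2} = -0.069120 + (-0.069120 − (-0.069443))/15 = -0.069098
R_{3,3} = -0.069098 + (-0.069098 − (-0.068918))/63 = -0.069101

-0.0691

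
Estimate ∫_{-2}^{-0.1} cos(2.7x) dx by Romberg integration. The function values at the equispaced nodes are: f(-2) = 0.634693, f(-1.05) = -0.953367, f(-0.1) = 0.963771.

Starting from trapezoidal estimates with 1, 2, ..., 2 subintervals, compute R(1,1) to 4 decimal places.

R(0,0) (trapezoid, 1 panel, h=1.9000): 1.518541
R(1,0) (trapezoid, 2 panels, h=0.9500): -0.146428
R(1,1) = -0.146428 + (-0.146428 − 1.518541)/3 = -0.701418

-0.7014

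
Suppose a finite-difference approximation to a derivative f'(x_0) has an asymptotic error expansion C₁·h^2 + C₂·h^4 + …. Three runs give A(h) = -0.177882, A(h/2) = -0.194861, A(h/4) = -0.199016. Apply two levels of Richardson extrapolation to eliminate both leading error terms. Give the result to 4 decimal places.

-0.2004

First eliminate the h^2 term (factor 2^2 = 4):
  B₁ = (4·(-0.194861) − (-0.177882))/3 = -0.200521
  B₂ = (4·(-0.199016) − (-0.194861))/3 = -0.200401
Then eliminate the h^4 term (factor 2^4 = 16):
  (16·(-0.200401) − (-0.200521))/15 = -0.200393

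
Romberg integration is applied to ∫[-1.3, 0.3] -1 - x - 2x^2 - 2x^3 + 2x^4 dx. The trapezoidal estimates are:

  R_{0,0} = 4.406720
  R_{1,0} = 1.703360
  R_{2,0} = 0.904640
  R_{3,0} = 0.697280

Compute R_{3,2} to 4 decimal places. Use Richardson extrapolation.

Richardson extrapolation on the trapezoidal column (denominator 4−1=3):
R_{2,1} = 0.904640 + (0.904640 − 1.703360)/3 = 0.638400
R_{3,1} = 0.697280 + (0.697280 − 0.904640)/3 = 0.628160
R_{3,2} = (16·0.628160 − 0.638400) / 15 = 0.627477

0.6275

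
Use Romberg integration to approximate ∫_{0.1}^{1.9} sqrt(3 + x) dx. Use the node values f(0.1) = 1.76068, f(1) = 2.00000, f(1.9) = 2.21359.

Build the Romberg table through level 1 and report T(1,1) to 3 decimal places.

T(0,0) (trapezoid, 1 panel, h=1.8000): 3.57684
T(1,0) (trapezoid, 2 panels, h=0.9000): 3.58842
T(1,1) = 3.58842 + (3.58842 − 3.57684)/3 = 3.59228

3.592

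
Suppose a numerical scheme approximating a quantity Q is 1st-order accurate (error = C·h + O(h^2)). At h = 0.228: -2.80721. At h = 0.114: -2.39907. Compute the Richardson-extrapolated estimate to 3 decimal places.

The leading error scales as h; refining by a factor of 2 reduces it by 2^1 = 2.
Extrapolated value = (2·A(h/2) − A(h)) / (2 − 1)
= (2·(-2.39907) − (-2.80721)) / 1
= -1.99093 / 1 = -1.99093

-1.991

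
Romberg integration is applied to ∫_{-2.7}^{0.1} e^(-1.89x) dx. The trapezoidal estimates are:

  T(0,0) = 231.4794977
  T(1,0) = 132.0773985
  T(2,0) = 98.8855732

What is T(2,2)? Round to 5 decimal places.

Richardson extrapolation on the trapezoidal column (denominator 4−1=3):
T(1,1) = (4·132.0773985 − 231.4794977) / 3 = 98.9433654
T(2,1) = (4·98.8855732 − 132.0773985) / 3 = 87.8216314
T(2,2) = (16·87.8216314 − 98.9433654) / 15 = 87.0801825

87.08018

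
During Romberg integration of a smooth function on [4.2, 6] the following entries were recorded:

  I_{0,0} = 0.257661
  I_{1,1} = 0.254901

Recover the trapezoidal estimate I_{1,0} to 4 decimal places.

From I_{1,1} = (4·I_{1,0} − I_{0,0})/3, solve for I_{1,0}:
4·I_{1,0} = 3·0.254901 + 0.257661 = 1.022364
I_{1,0} = 0.255591

0.2556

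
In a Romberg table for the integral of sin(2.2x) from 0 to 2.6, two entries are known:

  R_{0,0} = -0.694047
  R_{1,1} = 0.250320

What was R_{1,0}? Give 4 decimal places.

From R_{1,1} = (4·R_{1,0} − R_{0,0})/3, solve for R_{1,0}:
4·R_{1,0} = 3·0.250320 + (-0.694047) = 0.056913
R_{1,0} = 0.014228

0.0142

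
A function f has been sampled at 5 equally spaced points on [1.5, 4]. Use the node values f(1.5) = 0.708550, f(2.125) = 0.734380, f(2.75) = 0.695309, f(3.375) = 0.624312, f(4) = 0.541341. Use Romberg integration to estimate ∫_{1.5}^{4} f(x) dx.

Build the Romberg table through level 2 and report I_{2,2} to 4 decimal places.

I_{0,0} (trapezoid, 1 panel, h=2.5000): 1.562364
I_{1,0} (trapezoid, 2 panels, h=1.2500): 1.650318
I_{2,0} (trapezoid, 4 panels, h=0.6250): 1.674342
I_{1,1} = 1.650318 + (1.650318 − 1.562364)/3 = 1.679636
I_{2,1} = 1.674342 + (1.674342 − 1.650318)/3 = 1.682350
I_{2,2} = 1.682350 + (1.682350 − 1.679636)/15 = 1.682531

1.6825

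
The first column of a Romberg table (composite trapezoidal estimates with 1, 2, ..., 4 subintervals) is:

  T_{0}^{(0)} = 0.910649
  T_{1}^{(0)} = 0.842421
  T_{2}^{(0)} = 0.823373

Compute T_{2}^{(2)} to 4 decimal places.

0.8168

T_{1}^{(1)} = 0.842421 + (0.842421 − 0.910649)/3 = 0.819678
T_{2}^{(1)} = 0.823373 + (0.823373 − 0.842421)/3 = 0.817024
T_{2}^{(2)} = 0.817024 + (0.817024 − 0.819678)/15 = 0.816847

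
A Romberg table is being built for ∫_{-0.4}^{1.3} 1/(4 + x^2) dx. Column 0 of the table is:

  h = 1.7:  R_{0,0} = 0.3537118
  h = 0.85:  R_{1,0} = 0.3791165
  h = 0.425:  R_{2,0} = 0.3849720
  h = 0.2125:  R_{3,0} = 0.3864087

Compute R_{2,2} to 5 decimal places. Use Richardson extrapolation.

R_{1,1} = (4·0.3791165 − 0.3537118) / 3 = 0.3875847
R_{2,1} = 0.3849720 + (0.3849720 − 0.3791165)/3 = 0.3869238
R_{2,2} = (16·0.3869238 − 0.3875847) / 15 = 0.3868797

0.38688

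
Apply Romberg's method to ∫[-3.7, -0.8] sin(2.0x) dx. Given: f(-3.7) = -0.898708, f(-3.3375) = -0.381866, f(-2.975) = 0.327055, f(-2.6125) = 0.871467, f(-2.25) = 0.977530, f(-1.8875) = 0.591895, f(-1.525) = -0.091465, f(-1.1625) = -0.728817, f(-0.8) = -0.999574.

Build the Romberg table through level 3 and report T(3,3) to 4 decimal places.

T(0,0) (trapezoid, 1 panel, h=2.9000): -2.752509
T(1,0) (trapezoid, 2 panels, h=1.4500): 0.041164
T(2,0) (trapezoid, 4 panels, h=0.7250): 0.191385
T(3,0) (trapezoid, 8 panels, h=0.3625): 0.223539
T(1,1) = 0.041164 + (0.041164 − (-2.752509))/3 = 0.972388
T(2,1) = 0.191385 + (0.191385 − 0.041164)/3 = 0.241459
T(3,1) = 0.223539 + (0.223539 − 0.191385)/3 = 0.234257
T(2,2) = 0.241459 + (0.241459 − 0.972388)/15 = 0.192730
T(3,2) = 0.234257 + (0.234257 − 0.241459)/15 = 0.233777
T(3,3) = 0.233777 + (0.233777 − 0.192730)/63 = 0.234429

0.2344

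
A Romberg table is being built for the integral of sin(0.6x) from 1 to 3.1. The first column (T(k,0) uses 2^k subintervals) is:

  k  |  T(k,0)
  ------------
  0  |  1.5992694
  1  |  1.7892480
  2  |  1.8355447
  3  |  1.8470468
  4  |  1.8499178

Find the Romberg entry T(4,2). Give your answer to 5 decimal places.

T(3,1) = 1.8470468 + (1.8470468 − 1.8355447)/3 = 1.8508808
T(4,1) = (4·1.8499178 − 1.8470468) / 3 = 1.8508748
T(4,2) = (16·1.8508748 − 1.8508808) / 15 = 1.8508744

1.85087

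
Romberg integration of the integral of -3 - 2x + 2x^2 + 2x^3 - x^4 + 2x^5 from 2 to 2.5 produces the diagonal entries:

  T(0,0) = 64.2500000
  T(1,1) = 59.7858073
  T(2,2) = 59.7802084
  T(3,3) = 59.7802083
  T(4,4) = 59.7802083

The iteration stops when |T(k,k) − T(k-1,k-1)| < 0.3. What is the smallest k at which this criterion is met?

k = 2

|T(1,1) − T(0,0)| = 4.4641927 ≥ 0.3
|T(2,2) − T(1,1)| = 0.0055989 < 0.3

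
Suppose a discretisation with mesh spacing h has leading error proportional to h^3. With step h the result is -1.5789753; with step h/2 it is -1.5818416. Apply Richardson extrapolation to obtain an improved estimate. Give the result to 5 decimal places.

-1.58225

The leading error scales as h^3; refining by a factor of 2 reduces it by 2^3 = 8.
Extrapolated value = (8·A(h/2) − A(h)) / (8 − 1)
= (8·(-1.5818416) − (-1.5789753)) / 7
= -11.0757575 / 7 = -1.5822511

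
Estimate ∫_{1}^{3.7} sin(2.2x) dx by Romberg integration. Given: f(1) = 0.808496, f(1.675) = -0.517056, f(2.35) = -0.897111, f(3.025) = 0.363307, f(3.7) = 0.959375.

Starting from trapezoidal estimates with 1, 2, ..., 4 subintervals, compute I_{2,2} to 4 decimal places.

-0.0993

I_{0,0} (trapezoid, 1 panel, h=2.7000): 2.386626
I_{1,0} (trapezoid, 2 panels, h=1.3500): -0.017787
I_{2,0} (trapezoid, 4 panels, h=0.6750): -0.112674
I_{1,1} = -0.017787 + (-0.017787 − 2.386626)/3 = -0.819258
I_{2,1} = -0.112674 + (-0.112674 − (-0.017787))/3 = -0.144303
I_{2,2} = -0.144303 + (-0.144303 − (-0.819258))/15 = -0.099306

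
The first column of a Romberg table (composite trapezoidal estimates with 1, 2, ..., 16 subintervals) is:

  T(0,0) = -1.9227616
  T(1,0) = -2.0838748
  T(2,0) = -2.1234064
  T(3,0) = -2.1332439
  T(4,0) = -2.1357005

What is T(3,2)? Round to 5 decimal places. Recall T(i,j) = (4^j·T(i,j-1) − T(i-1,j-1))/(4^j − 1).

Richardson extrapolation on the trapezoidal column (denominator 4−1=3):
T(2,1) = (4·(-2.1234064) − (-2.0838748)) / 3 = -2.1365836
T(3,1) = (4·(-2.1332439) − (-2.1234064)) / 3 = -2.1365231
T(3,2) = -2.1365231 + (-2.1365231 − (-2.1365836))/15 = -2.1365191

-2.13652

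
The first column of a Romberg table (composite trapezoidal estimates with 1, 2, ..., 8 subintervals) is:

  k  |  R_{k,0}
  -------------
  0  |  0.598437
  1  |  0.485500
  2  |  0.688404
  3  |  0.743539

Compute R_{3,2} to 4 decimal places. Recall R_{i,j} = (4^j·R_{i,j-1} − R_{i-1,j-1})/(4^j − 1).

Richardson extrapolation on the trapezoidal column (denominator 4−1=3):
R_{2,1} = 0.688404 + (0.688404 − 0.485500)/3 = 0.756039
R_{3,1} = 0.743539 + (0.743539 − 0.688404)/3 = 0.761917
R_{3,2} = 0.761917 + (0.761917 − 0.756039)/15 = 0.762309

0.7623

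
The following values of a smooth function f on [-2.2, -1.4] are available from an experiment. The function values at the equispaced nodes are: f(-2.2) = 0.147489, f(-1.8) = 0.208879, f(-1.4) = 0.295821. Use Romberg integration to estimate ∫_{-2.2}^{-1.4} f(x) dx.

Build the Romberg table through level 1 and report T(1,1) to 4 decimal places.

0.1705

T(0,0) (trapezoid, 1 panel, h=0.8000): 0.177324
T(1,0) (trapezoid, 2 panels, h=0.4000): 0.172214
T(1,1) = 0.172214 + (0.172214 − 0.177324)/3 = 0.170511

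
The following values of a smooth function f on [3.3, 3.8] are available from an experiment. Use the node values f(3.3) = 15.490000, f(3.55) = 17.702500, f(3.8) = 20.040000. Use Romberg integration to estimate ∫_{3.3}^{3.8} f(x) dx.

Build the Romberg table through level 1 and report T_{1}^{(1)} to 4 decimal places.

8.8617

T_{0}^{(0)} (trapezoid, 1 panel, h=0.5000): 8.882500
T_{1}^{(0)} (trapezoid, 2 panels, h=0.2500): 8.866875
T_{1}^{(1)} = 8.866875 + (8.866875 − 8.882500)/3 = 8.861667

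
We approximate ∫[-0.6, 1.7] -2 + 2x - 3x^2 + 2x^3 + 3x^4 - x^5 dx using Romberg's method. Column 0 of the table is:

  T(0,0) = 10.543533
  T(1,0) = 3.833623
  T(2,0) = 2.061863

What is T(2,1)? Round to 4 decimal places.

1.4713

Richardson extrapolation on the trapezoidal column (denominator 4−1=3):
T(2,1) = 2.061863 + (2.061863 − 3.833623)/3 = 1.471276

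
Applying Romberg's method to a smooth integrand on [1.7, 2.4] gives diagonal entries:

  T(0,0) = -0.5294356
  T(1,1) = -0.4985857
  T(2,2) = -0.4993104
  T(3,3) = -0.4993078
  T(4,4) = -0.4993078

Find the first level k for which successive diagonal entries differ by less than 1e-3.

k = 2

|T(1,1) − T(0,0)| = 0.0308499 ≥ 1e-3
|T(2,2) − T(1,1)| = 0.0007247 < 1e-3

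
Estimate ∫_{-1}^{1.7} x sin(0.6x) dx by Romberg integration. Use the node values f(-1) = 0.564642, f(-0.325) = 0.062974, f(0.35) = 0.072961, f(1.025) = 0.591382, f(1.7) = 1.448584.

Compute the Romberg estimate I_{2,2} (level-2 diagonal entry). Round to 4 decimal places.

I_{0,0} (trapezoid, 1 panel, h=2.7000): 2.717855
I_{1,0} (trapezoid, 2 panels, h=1.3500): 1.457425
I_{2,0} (trapezoid, 4 panels, h=0.6750): 1.170403
I_{1,1} = 1.457425 + (1.457425 − 2.717855)/3 = 1.037282
I_{2,1} = 1.170403 + (1.170403 − 1.457425)/3 = 1.074729
I_{2,2} = 1.074729 + (1.074729 − 1.037282)/15 = 1.077225

1.0772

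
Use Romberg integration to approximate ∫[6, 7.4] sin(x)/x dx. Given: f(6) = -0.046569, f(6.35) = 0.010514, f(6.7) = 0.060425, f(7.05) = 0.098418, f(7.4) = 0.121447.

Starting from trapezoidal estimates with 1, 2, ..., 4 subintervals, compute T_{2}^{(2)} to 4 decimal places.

T_{0}^{(0)} (trapezoid, 1 panel, h=1.4000): 0.052415
T_{1}^{(0)} (trapezoid, 2 panels, h=0.7000): 0.068505
T_{2}^{(0)} (trapezoid, 4 panels, h=0.3500): 0.072379
T_{1}^{(1)} = 0.068505 + (0.068505 − 0.052415)/3 = 0.073868
T_{2}^{(1)} = 0.072379 + (0.072379 − 0.068505)/3 = 0.073670
T_{2}^{(2)} = 0.073670 + (0.073670 − 0.073868)/15 = 0.073657

0.0737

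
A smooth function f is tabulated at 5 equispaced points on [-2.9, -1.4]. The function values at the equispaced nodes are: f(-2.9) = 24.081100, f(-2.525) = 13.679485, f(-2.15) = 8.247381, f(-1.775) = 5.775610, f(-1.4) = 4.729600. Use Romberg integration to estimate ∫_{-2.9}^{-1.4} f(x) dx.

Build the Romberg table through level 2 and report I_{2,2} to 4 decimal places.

I_{0,0} (trapezoid, 1 panel, h=1.5000): 21.608025
I_{1,0} (trapezoid, 2 panels, h=0.7500): 16.989548
I_{2,0} (trapezoid, 4 panels, h=0.3750): 15.790435
I_{1,1} = 16.989548 + (16.989548 − 21.608025)/3 = 15.450056
I_{2,1} = 15.790435 + (15.790435 − 16.989548)/3 = 15.390731
I_{2,2} = 15.390731 + (15.390731 − 15.450056)/15 = 15.386776

15.3868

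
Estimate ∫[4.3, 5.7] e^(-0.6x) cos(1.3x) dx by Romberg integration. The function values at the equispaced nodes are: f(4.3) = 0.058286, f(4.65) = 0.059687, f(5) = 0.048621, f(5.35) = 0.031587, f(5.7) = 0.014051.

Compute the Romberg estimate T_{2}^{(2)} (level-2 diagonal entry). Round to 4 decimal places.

T_{0}^{(0)} (trapezoid, 1 panel, h=1.4000): 0.050636
T_{1}^{(0)} (trapezoid, 2 panels, h=0.7000): 0.059353
T_{2}^{(0)} (trapezoid, 4 panels, h=0.3500): 0.061622
T_{1}^{(1)} = 0.059353 + (0.059353 − 0.050636)/3 = 0.062259
T_{2}^{(1)} = 0.061622 + (0.061622 − 0.059353)/3 = 0.062378
T_{2}^{(2)} = 0.062378 + (0.062378 − 0.062259)/15 = 0.062386

0.0624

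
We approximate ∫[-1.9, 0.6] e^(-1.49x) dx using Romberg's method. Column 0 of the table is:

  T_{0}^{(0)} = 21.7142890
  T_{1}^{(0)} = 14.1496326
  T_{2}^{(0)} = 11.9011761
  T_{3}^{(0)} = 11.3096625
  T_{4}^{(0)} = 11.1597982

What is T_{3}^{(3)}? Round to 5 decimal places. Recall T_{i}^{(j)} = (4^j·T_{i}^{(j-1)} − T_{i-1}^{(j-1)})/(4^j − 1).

Richardson extrapolation on the trapezoidal column (denominator 4−1=3):
T_{1}^{(1)} = (4·14.1496326 − 21.7142890) / 3 = 11.6280805
T_{2}^{(1)} = (4·11.9011761 − 14.1496326) / 3 = 11.1516906
T_{3}^{(1)} = 11.3096625 + (11.3096625 − 11.9011761)/3 = 11.1124913
T_{2}^{(2)} = 11.1516906 + (11.1516906 − 11.6280805)/15 = 11.1199313
T_{3}^{(2)} = (16·11.1124913 − 11.1516906) / 15 = 11.1098780
T_{3}^{(3)} = 11.1098780 + (11.1098780 − 11.1199313)/63 = 11.1097184

11.10972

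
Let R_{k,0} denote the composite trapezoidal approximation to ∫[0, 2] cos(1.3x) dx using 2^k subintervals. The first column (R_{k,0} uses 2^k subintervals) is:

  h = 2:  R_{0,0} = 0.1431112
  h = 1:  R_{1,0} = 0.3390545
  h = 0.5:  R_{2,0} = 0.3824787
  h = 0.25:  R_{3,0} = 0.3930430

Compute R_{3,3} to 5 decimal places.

0.39654

Richardson extrapolation on the trapezoidal column (denominator 4−1=3):
R_{1,1} = (4·0.3390545 − 0.1431112) / 3 = 0.4043689
R_{2,1} = 0.3824787 + (0.3824787 − 0.3390545)/3 = 0.3969534
R_{3,1} = 0.3930430 + (0.3930430 − 0.3824787)/3 = 0.3965644
R_{2,2} = 0.3969534 + (0.3969534 − 0.4043689)/15 = 0.3964590
R_{3,2} = 0.3965644 + (0.3965644 − 0.3969534)/15 = 0.3965385
R_{3,3} = (64·0.3965385 − 0.3964590) / 63 = 0.3965398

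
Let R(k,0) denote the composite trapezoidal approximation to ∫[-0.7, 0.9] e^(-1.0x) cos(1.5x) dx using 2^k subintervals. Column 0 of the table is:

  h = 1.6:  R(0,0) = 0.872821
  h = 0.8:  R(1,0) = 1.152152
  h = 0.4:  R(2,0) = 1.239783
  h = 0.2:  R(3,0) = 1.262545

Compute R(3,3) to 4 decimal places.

1.2702

Richardson extrapolation on the trapezoidal column (denominator 4−1=3):
R(1,1) = (4·1.152152 − 0.872821) / 3 = 1.245262
R(2,1) = (4·1.239783 − 1.152152) / 3 = 1.268993
R(3,1) = (4·1.262545 − 1.239783) / 3 = 1.270132
R(2,2) = (16·1.268993 − 1.245262) / 15 = 1.270575
R(3,2) = (16·1.270132 − 1.268993) / 15 = 1.270208
R(3,3) = 1.270208 + (1.270208 − 1.270575)/63 = 1.270202
(Column j=1 coincides with Simpson's rule on the same nodes.)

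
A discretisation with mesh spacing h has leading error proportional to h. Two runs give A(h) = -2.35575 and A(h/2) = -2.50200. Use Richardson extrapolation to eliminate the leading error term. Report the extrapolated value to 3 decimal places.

-2.648

The leading error scales as h; refining by a factor of 2 reduces it by 2^1 = 2.
Extrapolated value = (2·A(h/2) − A(h)) / (2 − 1)
= (2·(-2.50200) − (-2.35575)) / 1
= -2.64825 / 1 = -2.64825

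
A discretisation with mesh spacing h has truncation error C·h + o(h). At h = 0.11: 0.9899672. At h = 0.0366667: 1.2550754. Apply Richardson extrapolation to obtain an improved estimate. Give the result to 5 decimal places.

The leading error scales as h; refining by a factor of 3 reduces it by 3^1 = 3.
Extrapolated value = (3·A(h/3) − A(h)) / (3 − 1)
= (3·1.2550754 − 0.9899672) / 2
= 2.7752590 / 2 = 1.3876295

1.38763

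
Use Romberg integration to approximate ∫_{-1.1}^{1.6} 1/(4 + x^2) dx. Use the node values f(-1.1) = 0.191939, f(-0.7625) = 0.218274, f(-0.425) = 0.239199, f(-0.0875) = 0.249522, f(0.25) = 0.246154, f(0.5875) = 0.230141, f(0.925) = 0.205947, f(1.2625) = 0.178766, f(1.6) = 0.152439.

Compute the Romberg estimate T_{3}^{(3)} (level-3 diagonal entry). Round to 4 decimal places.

T_{0}^{(0)} (trapezoid, 1 panel, h=2.7000): 0.464910
T_{1}^{(0)} (trapezoid, 2 panels, h=1.3500): 0.564763
T_{2}^{(0)} (trapezoid, 4 panels, h=0.6750): 0.582855
T_{3}^{(0)} (trapezoid, 8 panels, h=0.3375): 0.587315
T_{1}^{(1)} = 0.564763 + (0.564763 − 0.464910)/3 = 0.598047
T_{2}^{(1)} = 0.582855 + (0.582855 − 0.564763)/3 = 0.588886
T_{3}^{(1)} = 0.587315 + (0.587315 − 0.582855)/3 = 0.588802
T_{2}^{(2)} = 0.588886 + (0.588886 − 0.598047)/15 = 0.588275
T_{3}^{(2)} = 0.588802 + (0.588802 − 0.588886)/15 = 0.588796
T_{3}^{(3)} = 0.588796 + (0.588796 − 0.588275)/63 = 0.588804

0.5888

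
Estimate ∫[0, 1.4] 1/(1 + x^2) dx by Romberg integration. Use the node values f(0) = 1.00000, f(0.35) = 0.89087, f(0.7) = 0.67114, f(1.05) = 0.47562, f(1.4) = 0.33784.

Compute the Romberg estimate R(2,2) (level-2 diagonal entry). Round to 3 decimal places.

R(0,0) (trapezoid, 1 panel, h=1.4000): 0.93649
R(1,0) (trapezoid, 2 panels, h=0.7000): 0.93804
R(2,0) (trapezoid, 4 panels, h=0.3500): 0.94729
R(1,1) = 0.93804 + (0.93804 − 0.93649)/3 = 0.93856
R(2,1) = 0.94729 + (0.94729 − 0.93804)/3 = 0.95037
R(2,2) = 0.95037 + (0.95037 − 0.93856)/15 = 0.95116

0.951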